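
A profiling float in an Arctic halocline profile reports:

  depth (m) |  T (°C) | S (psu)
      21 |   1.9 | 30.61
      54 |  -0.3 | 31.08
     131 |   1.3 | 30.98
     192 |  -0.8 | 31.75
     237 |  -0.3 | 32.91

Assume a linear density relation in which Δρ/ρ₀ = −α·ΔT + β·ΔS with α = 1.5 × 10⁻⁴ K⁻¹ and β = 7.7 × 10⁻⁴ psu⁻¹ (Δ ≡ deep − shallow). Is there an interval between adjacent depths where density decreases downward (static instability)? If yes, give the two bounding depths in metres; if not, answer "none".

54–131 m

Evaluate Δρ/ρ₀ = −αΔT + βΔS across each adjacent pair:
  21–54 m: −αΔT+βΔS = −(1.5 × 10⁻⁴)(-2.2)+(7.7 × 10⁻⁴)(+0.47) = 6.9 × 10⁻⁴ → stable
  54–131 m: −αΔT+βΔS = −(1.5 × 10⁻⁴)(+1.6)+(7.7 × 10⁻⁴)(-0.10) = -3.2 × 10⁻⁴ → UNSTABLE
  131–192 m: −αΔT+βΔS = −(1.5 × 10⁻⁴)(-2.1)+(7.7 × 10⁻⁴)(+0.77) = 9.1 × 10⁻⁴ → stable
  192–237 m: −αΔT+βΔS = −(1.5 × 10⁻⁴)(+0.5)+(7.7 × 10⁻⁴)(+1.16) = 8.2 × 10⁻⁴ → stable
The 54–131 m interval has Δρ < 0: lighter water underlies denser water.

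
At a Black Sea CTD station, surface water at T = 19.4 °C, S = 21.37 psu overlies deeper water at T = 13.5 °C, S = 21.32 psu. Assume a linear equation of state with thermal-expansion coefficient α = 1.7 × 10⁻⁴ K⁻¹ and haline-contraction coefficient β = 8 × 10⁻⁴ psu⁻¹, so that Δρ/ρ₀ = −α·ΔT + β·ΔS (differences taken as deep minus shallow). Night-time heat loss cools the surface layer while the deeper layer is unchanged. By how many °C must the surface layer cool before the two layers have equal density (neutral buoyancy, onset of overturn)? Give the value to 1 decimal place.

Neutral buoyancy requires Δρ = 0, i.e. −α(T_deep − T_surf′) + β(S_deep − S_surf) = 0.
T_surf′ = T_deep − (β/α)·ΔS = 13.5 − (8 × 10⁻⁴/1.7 × 10⁻⁴)·(-0.05) = 13.735 °C.
Cooling required: 19.4 − (13.735) = 5.665 °C.

5.7 °C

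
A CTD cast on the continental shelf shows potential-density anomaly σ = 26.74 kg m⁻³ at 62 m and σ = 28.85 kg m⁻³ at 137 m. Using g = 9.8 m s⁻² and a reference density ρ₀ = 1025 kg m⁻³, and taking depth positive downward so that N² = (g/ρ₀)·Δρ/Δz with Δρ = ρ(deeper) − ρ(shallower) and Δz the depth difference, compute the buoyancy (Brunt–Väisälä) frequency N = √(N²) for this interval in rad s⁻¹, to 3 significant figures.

Δρ = 1028.85 − 1026.74 = 2.11 kg m⁻³ over Δz = 137 − 62 = 75 m.
N² = (9.8/1025) × (2.11/75) = 2.6898 × 10⁻⁴ s⁻².
N = √(2.6898 × 10⁻⁴) = 0.016401 rad s⁻¹ ≈ 0.0164 rad s⁻¹.

0.0164 rad s⁻¹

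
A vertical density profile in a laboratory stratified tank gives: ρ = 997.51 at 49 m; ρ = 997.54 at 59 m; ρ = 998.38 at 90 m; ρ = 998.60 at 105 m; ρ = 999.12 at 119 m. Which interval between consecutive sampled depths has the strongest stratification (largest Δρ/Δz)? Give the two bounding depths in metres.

Compute the density gradient over each adjacent pair:
  49–59 m: Δρ/Δz = 0.03/10 = 3.0 × 10⁻³ kg m⁻⁴
  59–90 m: Δρ/Δz = 0.84/31 = 0.027 kg m⁻⁴
  90–105 m: Δρ/Δz = 0.22/15 = 0.015 kg m⁻⁴
  105–119 m: Δρ/Δz = 0.52/14 = 0.037 kg m⁻⁴
The largest gradient is in the 105–119 m interval — the pycnocline.

105–119 m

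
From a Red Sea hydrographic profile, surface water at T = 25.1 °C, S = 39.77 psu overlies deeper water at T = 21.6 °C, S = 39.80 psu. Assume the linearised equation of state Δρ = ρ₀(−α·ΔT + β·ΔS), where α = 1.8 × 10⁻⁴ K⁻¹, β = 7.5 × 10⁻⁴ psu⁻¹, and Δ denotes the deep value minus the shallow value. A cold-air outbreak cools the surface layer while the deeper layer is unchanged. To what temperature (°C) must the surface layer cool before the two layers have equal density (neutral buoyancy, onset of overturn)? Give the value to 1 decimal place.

Neutral buoyancy requires Δρ = 0, i.e. −α(T_deep − T_surf′) + β(S_deep − S_surf) = 0.
T_surf′ = T_deep − (β/α)·ΔS = 21.6 − (7.5 × 10⁻⁴/1.8 × 10⁻⁴)·(+0.03) = 21.475 °C.
Cooling required: 25.1 − (21.475) = 3.625 °C.

21.5 °C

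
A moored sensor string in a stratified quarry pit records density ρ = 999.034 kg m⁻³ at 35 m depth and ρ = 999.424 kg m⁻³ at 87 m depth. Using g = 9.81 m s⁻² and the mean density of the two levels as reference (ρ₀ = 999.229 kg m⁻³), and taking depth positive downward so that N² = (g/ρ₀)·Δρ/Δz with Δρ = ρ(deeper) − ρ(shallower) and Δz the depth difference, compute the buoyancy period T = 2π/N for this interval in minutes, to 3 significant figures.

12.2 min

Δρ = 999.424 − 999.034 = 0.390 kg m⁻³ over Δz = 87 − 35 = 52 m.
N² = (9.81/999.229) × (0.390/52) = 7.3632 × 10⁻⁵ s⁻².
N = √(7.3632 × 10⁻⁵) = 8.5809 × 10⁻³ rad s⁻¹, so T = 2π/N = 732.23 s = 12.204 min ≈ 12.2 min.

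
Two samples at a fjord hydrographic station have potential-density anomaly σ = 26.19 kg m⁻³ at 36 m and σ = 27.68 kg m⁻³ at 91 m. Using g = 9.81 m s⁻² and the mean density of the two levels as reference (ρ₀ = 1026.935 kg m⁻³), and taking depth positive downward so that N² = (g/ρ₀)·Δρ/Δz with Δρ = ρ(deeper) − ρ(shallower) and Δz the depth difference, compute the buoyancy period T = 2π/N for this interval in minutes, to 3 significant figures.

6.51 min

Δρ = 1027.68 − 1026.19 = 1.49 kg m⁻³ over Δz = 91 − 36 = 55 m.
N² = (9.81/1026.935) × (1.49/55) = 2.5879 × 10⁻⁴ s⁻².
N = √(2.5879 × 10⁻⁴) = 0.016087 rad s⁻¹, so T = 2π/N = 390.58 s = 6.5097 min ≈ 6.51 min.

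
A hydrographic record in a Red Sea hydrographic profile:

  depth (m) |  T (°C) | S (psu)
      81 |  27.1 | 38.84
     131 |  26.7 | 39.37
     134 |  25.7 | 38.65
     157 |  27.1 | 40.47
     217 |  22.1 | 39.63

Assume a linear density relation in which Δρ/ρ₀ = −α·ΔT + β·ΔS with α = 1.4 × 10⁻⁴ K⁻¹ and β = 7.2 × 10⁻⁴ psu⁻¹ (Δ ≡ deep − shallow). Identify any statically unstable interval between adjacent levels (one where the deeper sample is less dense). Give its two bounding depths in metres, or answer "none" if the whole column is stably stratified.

131–134 m

Evaluate Δρ/ρ₀ = −αΔT + βΔS across each adjacent pair:
  81–131 m: −αΔT+βΔS = −(1.4 × 10⁻⁴)(-0.4)+(7.2 × 10⁻⁴)(+0.53) = 4.4 × 10⁻⁴ → stable
  131–134 m: −αΔT+βΔS = −(1.4 × 10⁻⁴)(-1.0)+(7.2 × 10⁻⁴)(-0.72) = -3.8 × 10⁻⁴ → UNSTABLE
  134–157 m: −αΔT+βΔS = −(1.4 × 10⁻⁴)(+1.4)+(7.2 × 10⁻⁴)(+1.82) = 1.1 × 10⁻³ → stable
  157–217 m: −αΔT+βΔS = −(1.4 × 10⁻⁴)(-5.0)+(7.2 × 10⁻⁴)(-0.84) = 9.5 × 10⁻⁵ → stable
The 131–134 m interval has Δρ < 0: lighter water underlies denser water.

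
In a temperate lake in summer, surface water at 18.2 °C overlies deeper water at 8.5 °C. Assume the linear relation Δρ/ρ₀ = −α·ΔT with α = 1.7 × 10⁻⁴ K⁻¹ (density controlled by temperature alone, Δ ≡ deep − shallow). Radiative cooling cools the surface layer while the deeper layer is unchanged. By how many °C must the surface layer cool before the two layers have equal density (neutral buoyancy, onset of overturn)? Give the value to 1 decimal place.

9.7 °C

With temperature the only control, equal density requires T_surf′ = T_deep.
T_surf′ = 8.5 °C.
Cooling required: 18.2 − 8.5 = 9.7 °C.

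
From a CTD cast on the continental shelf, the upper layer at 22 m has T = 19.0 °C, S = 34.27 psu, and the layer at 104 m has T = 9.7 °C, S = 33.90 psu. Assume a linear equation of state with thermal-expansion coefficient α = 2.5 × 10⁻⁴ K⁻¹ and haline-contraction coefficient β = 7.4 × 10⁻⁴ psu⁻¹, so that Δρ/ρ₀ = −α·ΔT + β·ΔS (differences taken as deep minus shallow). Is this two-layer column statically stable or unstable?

stable

ΔT = 9.7 − 19.0 = -9.3 K and ΔS = 33.90 − 34.27 = -0.37 psu (deep − shallow).
−αΔT = 2.325 × 10⁻³; βΔS = -2.738 × 10⁻⁴; sum Δρ/ρ₀ = 2.0512 × 10⁻³.
Δρ/ρ₀ > 0, so Δρ > 0: deeper water is denser → statically stable.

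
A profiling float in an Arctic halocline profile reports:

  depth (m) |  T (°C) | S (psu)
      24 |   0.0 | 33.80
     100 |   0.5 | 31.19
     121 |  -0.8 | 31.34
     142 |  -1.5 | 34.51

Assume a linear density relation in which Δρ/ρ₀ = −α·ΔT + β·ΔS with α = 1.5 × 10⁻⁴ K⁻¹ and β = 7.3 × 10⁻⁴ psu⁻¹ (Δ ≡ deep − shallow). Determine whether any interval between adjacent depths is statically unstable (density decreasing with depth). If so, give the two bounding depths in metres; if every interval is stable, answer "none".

Evaluate Δρ/ρ₀ = −αΔT + βΔS across each adjacent pair:
  24–100 m: −αΔT+βΔS = −(1.5 × 10⁻⁴)(+0.5)+(7.3 × 10⁻⁴)(-2.61) = -2.0 × 10⁻³ → UNSTABLE
  100–121 m: −αΔT+βΔS = −(1.5 × 10⁻⁴)(-1.3)+(7.3 × 10⁻⁴)(+0.15) = 3.0 × 10⁻⁴ → stable
  121–142 m: −αΔT+βΔS = −(1.5 × 10⁻⁴)(-0.7)+(7.3 × 10⁻⁴)(+3.17) = 2.4 × 10⁻³ → stable
The 24–100 m interval has Δρ < 0: lighter water underlies denser water.

24–100 m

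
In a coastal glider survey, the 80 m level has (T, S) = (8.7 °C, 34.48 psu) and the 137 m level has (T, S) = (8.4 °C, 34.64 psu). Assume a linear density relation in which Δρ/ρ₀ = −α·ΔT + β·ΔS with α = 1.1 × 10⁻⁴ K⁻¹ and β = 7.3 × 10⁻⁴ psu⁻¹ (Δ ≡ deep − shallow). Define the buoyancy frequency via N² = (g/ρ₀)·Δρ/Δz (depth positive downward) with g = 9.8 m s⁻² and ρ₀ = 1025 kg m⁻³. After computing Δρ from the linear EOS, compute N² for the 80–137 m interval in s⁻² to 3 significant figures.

ΔT = -0.3 K, ΔS = +0.16 psu (deep − shallow).
Δρ/ρ₀ = −αΔT + βΔS = 3.30 × 10⁻⁵ + 1.168 × 10⁻⁴ = 1.498 × 10⁻⁴, so Δρ ≈ 0.1535 kg m⁻³.
N² = (g/ρ₀)·Δρ/Δz = g·(Δρ/ρ₀)/Δz = 9.8 × 1.498 × 10⁻⁴ / 57 = 2.5755 × 10⁻⁵ s⁻² ≈ 2.58 × 10⁻⁵ s⁻².

2.58 × 10⁻⁵ s⁻²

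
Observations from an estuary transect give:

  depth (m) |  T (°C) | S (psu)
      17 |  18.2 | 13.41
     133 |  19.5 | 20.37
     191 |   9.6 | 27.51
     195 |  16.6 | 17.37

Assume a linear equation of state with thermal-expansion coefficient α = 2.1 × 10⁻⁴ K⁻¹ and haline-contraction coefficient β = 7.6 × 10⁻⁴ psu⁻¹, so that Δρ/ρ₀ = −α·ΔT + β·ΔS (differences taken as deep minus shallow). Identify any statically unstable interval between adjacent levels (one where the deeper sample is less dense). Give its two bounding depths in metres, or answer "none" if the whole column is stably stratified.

Evaluate Δρ/ρ₀ = −αΔT + βΔS across each adjacent pair:
  17–133 m: −αΔT+βΔS = −(2.1 × 10⁻⁴)(+1.3)+(7.6 × 10⁻⁴)(+6.96) = 5.0 × 10⁻³ → stable
  133–191 m: −αΔT+βΔS = −(2.1 × 10⁻⁴)(-9.9)+(7.6 × 10⁻⁴)(+7.14) = 7.5 × 10⁻³ → stable
  191–195 m: −αΔT+βΔS = −(2.1 × 10⁻⁴)(+7.0)+(7.6 × 10⁻⁴)(-10.14) = -9.2 × 10⁻³ → UNSTABLE
The 191–195 m interval has Δρ < 0: lighter water underlies denser water.

191–195 m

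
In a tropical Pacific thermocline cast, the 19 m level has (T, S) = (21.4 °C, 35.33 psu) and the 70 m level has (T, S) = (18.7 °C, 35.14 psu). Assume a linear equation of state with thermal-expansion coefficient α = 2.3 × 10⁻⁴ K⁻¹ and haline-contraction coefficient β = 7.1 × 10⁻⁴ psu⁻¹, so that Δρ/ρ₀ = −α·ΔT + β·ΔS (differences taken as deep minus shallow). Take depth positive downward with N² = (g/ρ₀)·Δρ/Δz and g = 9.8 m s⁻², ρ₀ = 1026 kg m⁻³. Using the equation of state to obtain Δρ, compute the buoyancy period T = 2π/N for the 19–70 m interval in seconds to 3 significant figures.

650 s

ΔT = -2.7 K, ΔS = -0.19 psu (deep − shallow).
Δρ/ρ₀ = −αΔT + βΔS = 6.21 × 10⁻⁴ − 1.349 × 10⁻⁴ = 4.861 × 10⁻⁴, so Δρ ≈ 0.4987 kg m⁻³.
N² = (g/ρ₀)·Δρ/Δz = g·(Δρ/ρ₀)/Δz = 9.8 × 4.861 × 10⁻⁴ / 51 = 9.3407 × 10⁻⁵ s⁻².
N = √(9.3407 × 10⁻⁵) = 9.6647 × 10⁻³ rad s⁻¹ → T = 2π/N = 650.12 s ≈ 650 s.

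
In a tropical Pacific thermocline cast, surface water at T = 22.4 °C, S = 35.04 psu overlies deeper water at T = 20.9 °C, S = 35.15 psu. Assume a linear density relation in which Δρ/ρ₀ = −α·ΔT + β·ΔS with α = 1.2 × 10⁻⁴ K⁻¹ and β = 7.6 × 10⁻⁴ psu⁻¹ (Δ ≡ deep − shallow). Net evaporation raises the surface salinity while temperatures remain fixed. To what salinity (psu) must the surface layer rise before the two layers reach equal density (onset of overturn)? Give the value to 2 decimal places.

35.39 psu

Neutral buoyancy requires −α(T_deep − T_surf) + β(S_deep − S_surf′) = 0.
S_surf′ = S_deep − (α/β)·ΔT = 35.15 − (1.2 × 10⁻⁴/7.6 × 10⁻⁴)·(-1.5) = 35.3868 psu.
Increase required: 35.3868 − 35.04 = 0.3468 psu.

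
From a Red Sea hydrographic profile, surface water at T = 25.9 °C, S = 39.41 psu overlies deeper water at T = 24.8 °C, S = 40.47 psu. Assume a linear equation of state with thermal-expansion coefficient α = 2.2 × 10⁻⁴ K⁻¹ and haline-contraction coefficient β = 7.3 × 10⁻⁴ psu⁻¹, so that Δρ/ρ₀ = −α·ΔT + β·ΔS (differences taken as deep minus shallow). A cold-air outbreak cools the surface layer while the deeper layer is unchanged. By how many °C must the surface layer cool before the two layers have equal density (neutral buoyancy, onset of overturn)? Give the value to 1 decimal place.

Neutral buoyancy requires Δρ = 0, i.e. −α(T_deep − T_surf′) + β(S_deep − S_surf) = 0.
T_surf′ = T_deep − (β/α)·ΔS = 24.8 − (7.3 × 10⁻⁴/2.2 × 10⁻⁴)·(+1.06) = 21.283 °C.
Cooling required: 25.9 − (21.283) = 4.617 °C.

4.6 °C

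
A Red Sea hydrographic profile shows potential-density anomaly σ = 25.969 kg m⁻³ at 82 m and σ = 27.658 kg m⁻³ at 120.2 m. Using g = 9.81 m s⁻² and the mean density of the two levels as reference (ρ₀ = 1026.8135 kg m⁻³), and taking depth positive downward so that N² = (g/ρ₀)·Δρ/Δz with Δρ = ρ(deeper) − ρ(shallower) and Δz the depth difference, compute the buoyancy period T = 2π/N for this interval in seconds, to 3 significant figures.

Δρ = 1027.658 − 1025.969 = 1.689 kg m⁻³ over Δz = 120.2 − 82 = 38.2 m.
N² = (9.81/1026.8135) × (1.689/38.2) = 4.2242 × 10⁻⁴ s⁻².
N = √(4.2242 × 10⁻⁴) = 0.020553 rad s⁻¹, so T = 2π/N = 305.71 s ≈ 306 s.
N² > 0, so the interval is statically stable.

306 s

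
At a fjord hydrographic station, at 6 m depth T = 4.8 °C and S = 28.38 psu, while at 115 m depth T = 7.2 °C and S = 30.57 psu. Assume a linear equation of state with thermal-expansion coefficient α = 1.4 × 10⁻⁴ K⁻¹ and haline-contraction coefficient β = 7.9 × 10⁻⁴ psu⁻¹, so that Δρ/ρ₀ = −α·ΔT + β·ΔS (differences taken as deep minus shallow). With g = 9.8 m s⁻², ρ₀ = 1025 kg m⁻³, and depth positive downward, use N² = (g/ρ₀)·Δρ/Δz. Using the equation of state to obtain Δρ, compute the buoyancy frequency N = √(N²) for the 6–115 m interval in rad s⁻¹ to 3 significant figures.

0.0112 rad s⁻¹

ΔT = +2.4 K, ΔS = +2.19 psu (deep − shallow).
Δρ/ρ₀ = −αΔT + βΔS = -3.36 × 10⁻⁴ + 1.7301 × 10⁻³ = 1.3941 × 10⁻³, so Δρ ≈ 1.429 kg m⁻³.
N² = (g/ρ₀)·Δρ/Δz = g·(Δρ/ρ₀)/Δz = 9.8 × 1.3941 × 10⁻³ / 109 = 1.2534 × 10⁻⁴ s⁻².
N = √(1.2534 × 10⁻⁴) = 0.011196 rad s⁻¹ ≈ 0.0112 rad s⁻¹.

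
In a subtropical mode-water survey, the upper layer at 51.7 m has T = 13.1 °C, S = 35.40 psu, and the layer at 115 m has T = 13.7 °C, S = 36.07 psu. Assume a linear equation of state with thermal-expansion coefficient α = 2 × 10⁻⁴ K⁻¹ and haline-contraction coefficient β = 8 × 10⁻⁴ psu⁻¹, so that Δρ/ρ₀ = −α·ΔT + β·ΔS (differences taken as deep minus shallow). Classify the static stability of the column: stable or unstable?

stable

ΔT = 13.7 − 13.1 = +0.6 K and ΔS = 36.07 − 35.40 = +0.67 psu (deep − shallow).
−αΔT = -1.20 × 10⁻⁴; βΔS = 5.36 × 10⁻⁴; sum Δρ/ρ₀ = 4.16 × 10⁻⁴.
Δρ/ρ₀ > 0, so Δρ > 0: deeper water is denser → statically stable.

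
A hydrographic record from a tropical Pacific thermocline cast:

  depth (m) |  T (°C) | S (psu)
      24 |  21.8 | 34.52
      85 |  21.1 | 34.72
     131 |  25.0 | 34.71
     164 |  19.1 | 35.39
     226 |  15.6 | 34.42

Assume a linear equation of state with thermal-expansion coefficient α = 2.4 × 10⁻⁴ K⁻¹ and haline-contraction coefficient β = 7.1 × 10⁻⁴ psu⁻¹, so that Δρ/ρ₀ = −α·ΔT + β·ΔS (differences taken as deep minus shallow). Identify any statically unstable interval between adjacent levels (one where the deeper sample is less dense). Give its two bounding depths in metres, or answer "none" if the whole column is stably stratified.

Evaluate Δρ/ρ₀ = −αΔT + βΔS across each adjacent pair:
  24–85 m: −αΔT+βΔS = −(2.4 × 10⁻⁴)(-0.7)+(7.1 × 10⁻⁴)(+0.20) = 3.1 × 10⁻⁴ → stable
  85–131 m: −αΔT+βΔS = −(2.4 × 10⁻⁴)(+3.9)+(7.1 × 10⁻⁴)(-0.01) = -9.4 × 10⁻⁴ → UNSTABLE
  131–164 m: −αΔT+βΔS = −(2.4 × 10⁻⁴)(-5.9)+(7.1 × 10⁻⁴)(+0.68) = 1.9 × 10⁻³ → stable
  164–226 m: −αΔT+βΔS = −(2.4 × 10⁻⁴)(-3.5)+(7.1 × 10⁻⁴)(-0.97) = 1.5 × 10⁻⁴ → stable
The 85–131 m interval has Δρ < 0: lighter water underlies denser water.

85–131 m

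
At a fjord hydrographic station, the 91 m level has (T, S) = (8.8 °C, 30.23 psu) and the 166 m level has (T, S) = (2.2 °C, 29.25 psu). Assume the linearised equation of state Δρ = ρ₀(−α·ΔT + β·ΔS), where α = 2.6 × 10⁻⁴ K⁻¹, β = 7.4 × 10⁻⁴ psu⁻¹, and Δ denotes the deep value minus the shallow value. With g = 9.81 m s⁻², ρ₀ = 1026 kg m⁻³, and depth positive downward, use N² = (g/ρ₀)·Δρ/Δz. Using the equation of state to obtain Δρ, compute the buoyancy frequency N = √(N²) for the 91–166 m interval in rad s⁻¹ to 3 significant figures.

0.0114 rad s⁻¹

ΔT = -6.6 K, ΔS = -0.98 psu (deep − shallow).
Δρ/ρ₀ = −αΔT + βΔS = 1.716 × 10⁻³ − 7.252 × 10⁻⁴ = 9.908 × 10⁻⁴, so Δρ ≈ 1.017 kg m⁻³.
N² = (g/ρ₀)·Δρ/Δz = g·(Δρ/ρ₀)/Δz = 9.81 × 9.908 × 10⁻⁴ / 75 = 1.2960 × 10⁻⁴ s⁻².
N = √(1.2960 × 10⁻⁴) = 0.011384 rad s⁻¹ ≈ 0.0114 rad s⁻¹.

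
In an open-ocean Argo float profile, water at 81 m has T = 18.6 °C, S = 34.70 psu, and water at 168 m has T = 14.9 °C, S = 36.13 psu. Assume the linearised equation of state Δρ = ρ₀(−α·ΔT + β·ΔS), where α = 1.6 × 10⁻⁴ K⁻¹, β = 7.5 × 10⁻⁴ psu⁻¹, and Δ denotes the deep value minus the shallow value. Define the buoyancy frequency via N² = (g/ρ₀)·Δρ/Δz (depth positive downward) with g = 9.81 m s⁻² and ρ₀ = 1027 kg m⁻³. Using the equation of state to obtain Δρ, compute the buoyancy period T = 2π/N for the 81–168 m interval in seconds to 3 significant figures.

ΔT = -3.7 K, ΔS = +1.43 psu (deep − shallow).
Δρ/ρ₀ = −αΔT + βΔS = 5.92 × 10⁻⁴ + 1.0725 × 10⁻³ = 1.6645 × 10⁻³, so Δρ ≈ 1.709 kg m⁻³.
N² = (g/ρ₀)·Δρ/Δz = g·(Δρ/ρ₀)/Δz = 9.81 × 1.6645 × 10⁻³ / 87 = 1.8769 × 10⁻⁴ s⁻².
N = √(1.8769 × 10⁻⁴) = 0.013700 rad s⁻¹ → T = 2π/N = 458.63 s ≈ 459 s.

459 s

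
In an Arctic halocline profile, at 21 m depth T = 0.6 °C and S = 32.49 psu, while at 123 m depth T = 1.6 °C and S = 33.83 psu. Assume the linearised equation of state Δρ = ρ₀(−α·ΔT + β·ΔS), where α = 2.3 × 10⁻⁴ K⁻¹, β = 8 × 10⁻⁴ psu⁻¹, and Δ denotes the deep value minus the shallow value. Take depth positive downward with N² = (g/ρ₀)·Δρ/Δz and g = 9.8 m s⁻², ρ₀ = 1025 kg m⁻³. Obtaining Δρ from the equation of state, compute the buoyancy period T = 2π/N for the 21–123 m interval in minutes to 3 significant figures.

11.6 min

ΔT = +1.0 K, ΔS = +1.34 psu (deep − shallow).
Δρ/ρ₀ = −αΔT + βΔS = -2.30 × 10⁻⁴ + 1.072 × 10⁻³ = 8.42 × 10⁻⁴, so Δρ ≈ 0.8631 kg m⁻³.
N² = (g/ρ₀)·Δρ/Δz = g·(Δρ/ρ₀)/Δz = 9.8 × 8.42 × 10⁻⁴ / 102 = 8.0898 × 10⁻⁵ s⁻².
N = √(8.0898 × 10⁻⁵) = 8.9943 × 10⁻³ rad s⁻¹ → T = 2π/N = 698.57 s = 11.643 min ≈ 11.6 min.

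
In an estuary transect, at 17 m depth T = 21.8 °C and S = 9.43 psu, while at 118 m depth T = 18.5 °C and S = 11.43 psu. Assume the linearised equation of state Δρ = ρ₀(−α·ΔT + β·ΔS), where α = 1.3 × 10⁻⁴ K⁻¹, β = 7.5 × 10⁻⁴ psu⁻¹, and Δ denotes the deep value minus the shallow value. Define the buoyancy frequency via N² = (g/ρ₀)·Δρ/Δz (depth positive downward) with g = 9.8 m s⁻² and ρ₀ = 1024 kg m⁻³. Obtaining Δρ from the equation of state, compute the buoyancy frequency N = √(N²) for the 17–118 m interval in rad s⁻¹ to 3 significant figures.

ΔT = -3.3 K, ΔS = +2.00 psu (deep − shallow).
Δρ/ρ₀ = −αΔT + βΔS = 4.29 × 10⁻⁴ + 1.50 × 10⁻³ = 1.929 × 10⁻³, so Δρ ≈ 1.975 kg m⁻³.
N² = (g/ρ₀)·Δρ/Δz = g·(Δρ/ρ₀)/Δz = 9.8 × 1.929 × 10⁻³ / 101 = 1.8717 × 10⁻⁴ s⁻².
N = √(1.8717 × 10⁻⁴) = 0.013681 rad s⁻¹ ≈ 0.0137 rad s⁻¹.

0.0137 rad s⁻¹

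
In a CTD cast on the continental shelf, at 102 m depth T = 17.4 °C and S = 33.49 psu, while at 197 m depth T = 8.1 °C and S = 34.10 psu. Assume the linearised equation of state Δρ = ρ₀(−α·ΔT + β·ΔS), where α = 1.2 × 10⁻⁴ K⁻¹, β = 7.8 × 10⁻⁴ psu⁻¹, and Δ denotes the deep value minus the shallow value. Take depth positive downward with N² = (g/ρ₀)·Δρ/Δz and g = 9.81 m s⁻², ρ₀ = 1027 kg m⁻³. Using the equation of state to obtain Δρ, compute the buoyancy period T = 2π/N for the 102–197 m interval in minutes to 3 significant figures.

8.17 min

ΔT = -9.3 K, ΔS = +0.61 psu (deep − shallow).
Δρ/ρ₀ = −αΔT + βΔS = 1.116 × 10⁻³ + 4.758 × 10⁻⁴ = 1.5918 × 10⁻³, so Δρ ≈ 1.635 kg m⁻³.
N² = (g/ρ₀)·Δρ/Δz = g·(Δρ/ρ₀)/Δz = 9.81 × 1.5918 × 10⁻³ / 95 = 1.6437 × 10⁻⁴ s⁻².
N = √(1.6437 × 10⁻⁴) = 0.012821 rad s⁻¹ → T = 2π/N = 490.07 s = 8.1678 min ≈ 8.17 min.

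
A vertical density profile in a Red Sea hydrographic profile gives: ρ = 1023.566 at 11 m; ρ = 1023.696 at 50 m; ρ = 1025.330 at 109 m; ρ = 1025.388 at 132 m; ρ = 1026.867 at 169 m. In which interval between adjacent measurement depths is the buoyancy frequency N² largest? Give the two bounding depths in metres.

132–169 m

Compute the density gradient over each adjacent pair:
  11–50 m: Δρ/Δz = 0.130/39 = 3.3 × 10⁻³ kg m⁻⁴
  50–109 m: Δρ/Δz = 1.634/59 = 0.028 kg m⁻⁴
  109–132 m: Δρ/Δz = 0.058/23 = 2.5 × 10⁻³ kg m⁻⁴
  132–169 m: Δρ/Δz = 1.479/37 = 0.040 kg m⁻⁴
The largest gradient is in the 132–169 m interval — the pycnocline.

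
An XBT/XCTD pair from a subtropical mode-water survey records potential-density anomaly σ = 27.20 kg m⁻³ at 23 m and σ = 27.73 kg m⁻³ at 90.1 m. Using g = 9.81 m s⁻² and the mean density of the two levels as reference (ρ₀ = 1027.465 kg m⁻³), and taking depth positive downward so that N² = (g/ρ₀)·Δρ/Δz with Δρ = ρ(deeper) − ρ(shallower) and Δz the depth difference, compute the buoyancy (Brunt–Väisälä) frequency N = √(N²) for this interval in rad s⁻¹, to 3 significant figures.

Δρ = 1027.73 − 1027.20 = 0.53 kg m⁻³ over Δz = 90.1 − 23 = 67.1 m.
N² = (9.81/1027.465) × (0.53/67.1) = 7.5415 × 10⁻⁵ s⁻².
N = √(7.5415 × 10⁻⁵) = 8.6842 × 10⁻³ rad s⁻¹ ≈ 8.68 × 10⁻³ rad s⁻¹.

8.68 × 10⁻³ rad s⁻¹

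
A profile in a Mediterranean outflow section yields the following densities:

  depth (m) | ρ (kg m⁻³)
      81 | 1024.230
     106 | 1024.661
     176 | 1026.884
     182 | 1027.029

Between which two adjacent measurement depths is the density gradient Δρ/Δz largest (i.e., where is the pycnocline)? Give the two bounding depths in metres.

106–176 m

Compute the density gradient over each adjacent pair:
  81–106 m: Δρ/Δz = 0.431/25 = 0.017 kg m⁻⁴
  106–176 m: Δρ/Δz = 2.223/70 = 0.032 kg m⁻⁴
  176–182 m: Δρ/Δz = 0.145/6 = 0.024 kg m⁻⁴
The largest gradient is in the 106–176 m interval — the pycnocline.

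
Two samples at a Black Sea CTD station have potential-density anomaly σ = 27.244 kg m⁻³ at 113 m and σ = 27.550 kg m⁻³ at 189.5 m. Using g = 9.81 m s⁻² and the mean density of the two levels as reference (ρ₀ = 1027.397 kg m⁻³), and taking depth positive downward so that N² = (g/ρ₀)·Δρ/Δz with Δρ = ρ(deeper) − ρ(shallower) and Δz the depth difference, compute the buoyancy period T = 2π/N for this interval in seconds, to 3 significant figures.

1.02 × 10³ s

Δρ = 1027.550 − 1027.244 = 0.306 kg m⁻³ over Δz = 189.5 − 113 = 76.5 m.
N² = (9.81/1027.397) × (0.306/76.5) = 3.8194 × 10⁻⁵ s⁻².
N = √(3.8194 × 10⁻⁵) = 6.1801 × 10⁻³ rad s⁻¹, so T = 2π/N = 1.0167 × 10³ s ≈ 1.02 × 10³ s.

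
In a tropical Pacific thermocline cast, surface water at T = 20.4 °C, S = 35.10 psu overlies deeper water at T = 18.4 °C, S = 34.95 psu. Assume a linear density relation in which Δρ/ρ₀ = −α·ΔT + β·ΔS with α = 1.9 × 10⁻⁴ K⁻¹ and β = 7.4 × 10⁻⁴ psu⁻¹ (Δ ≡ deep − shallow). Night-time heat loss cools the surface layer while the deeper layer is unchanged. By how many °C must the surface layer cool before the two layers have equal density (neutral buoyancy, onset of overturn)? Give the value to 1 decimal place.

Neutral buoyancy requires Δρ = 0, i.e. −α(T_deep − T_surf′) + β(S_deep − S_surf) = 0.
T_surf′ = T_deep − (β/α)·ΔS = 18.4 − (7.4 × 10⁻⁴/1.9 × 10⁻⁴)·(-0.15) = 18.984 °C.
Cooling required: 20.4 − (18.984) = 1.416 °C.

1.4 °C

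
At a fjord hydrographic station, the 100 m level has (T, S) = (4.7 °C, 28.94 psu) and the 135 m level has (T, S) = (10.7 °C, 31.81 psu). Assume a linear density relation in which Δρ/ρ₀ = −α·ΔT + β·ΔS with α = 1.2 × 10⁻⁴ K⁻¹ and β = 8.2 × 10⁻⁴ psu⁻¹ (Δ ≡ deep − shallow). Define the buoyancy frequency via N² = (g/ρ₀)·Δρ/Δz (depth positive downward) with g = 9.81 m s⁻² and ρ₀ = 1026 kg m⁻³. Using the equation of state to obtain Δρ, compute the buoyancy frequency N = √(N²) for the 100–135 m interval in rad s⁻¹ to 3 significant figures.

0.0214 rad s⁻¹

ΔT = +6.0 K, ΔS = +2.87 psu (deep − shallow).
Δρ/ρ₀ = −αΔT + βΔS = -7.20 × 10⁻⁴ + 2.3534 × 10⁻³ = 1.6334 × 10⁻³, so Δρ ≈ 1.676 kg m⁻³.
N² = (g/ρ₀)·Δρ/Δz = g·(Δρ/ρ₀)/Δz = 9.81 × 1.6334 × 10⁻³ / 35 = 4.5782 × 10⁻⁴ s⁻².
N = √(4.5782 × 10⁻⁴) = 0.021397 rad s⁻¹ ≈ 0.0214 rad s⁻¹.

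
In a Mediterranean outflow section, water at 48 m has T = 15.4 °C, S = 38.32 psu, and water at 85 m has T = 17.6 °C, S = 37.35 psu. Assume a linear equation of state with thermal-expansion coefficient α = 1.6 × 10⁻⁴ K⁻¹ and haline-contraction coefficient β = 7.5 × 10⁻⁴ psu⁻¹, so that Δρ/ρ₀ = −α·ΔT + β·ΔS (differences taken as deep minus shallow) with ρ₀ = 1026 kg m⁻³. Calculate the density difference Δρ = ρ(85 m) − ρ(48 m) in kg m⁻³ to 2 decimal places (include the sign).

-1.11 kg m⁻³

ΔT = +2.2 K, ΔS = -0.97 psu (deep − shallow).
Δρ/ρ₀ = −(1.6 × 10⁻⁴)(+2.2) + (7.5 × 10⁻⁴)(-0.97) = -1.0795 × 10⁻³.
Δρ = 1026 × (-1.0795 × 10⁻³) = -1.11 kg m⁻³.
Negative Δρ: lighter below, statically unstable.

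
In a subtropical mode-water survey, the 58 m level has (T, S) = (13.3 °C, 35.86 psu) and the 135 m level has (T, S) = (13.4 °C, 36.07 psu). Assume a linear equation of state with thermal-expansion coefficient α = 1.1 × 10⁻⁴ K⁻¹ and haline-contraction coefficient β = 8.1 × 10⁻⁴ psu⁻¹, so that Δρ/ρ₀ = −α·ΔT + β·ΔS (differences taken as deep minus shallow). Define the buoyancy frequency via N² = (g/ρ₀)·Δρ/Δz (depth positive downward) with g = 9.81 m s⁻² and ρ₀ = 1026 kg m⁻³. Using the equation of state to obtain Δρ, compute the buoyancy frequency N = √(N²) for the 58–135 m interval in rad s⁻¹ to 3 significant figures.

ΔT = +0.1 K, ΔS = +0.21 psu (deep − shallow).
Δρ/ρ₀ = −αΔT + βΔS = -1.10 × 10⁻⁵ + 1.701 × 10⁻⁴ = 1.591 × 10⁻⁴, so Δρ ≈ 0.1632 kg m⁻³.
N² = (g/ρ₀)·Δρ/Δz = g·(Δρ/ρ₀)/Δz = 9.81 × 1.591 × 10⁻⁴ / 77 = 2.0270 × 10⁻⁵ s⁻².
N = √(2.0270 × 10⁻⁵) = 4.5022 × 10⁻³ rad s⁻¹ ≈ 4.50 × 10⁻³ rad s⁻¹.

4.50 × 10⁻³ rad s⁻¹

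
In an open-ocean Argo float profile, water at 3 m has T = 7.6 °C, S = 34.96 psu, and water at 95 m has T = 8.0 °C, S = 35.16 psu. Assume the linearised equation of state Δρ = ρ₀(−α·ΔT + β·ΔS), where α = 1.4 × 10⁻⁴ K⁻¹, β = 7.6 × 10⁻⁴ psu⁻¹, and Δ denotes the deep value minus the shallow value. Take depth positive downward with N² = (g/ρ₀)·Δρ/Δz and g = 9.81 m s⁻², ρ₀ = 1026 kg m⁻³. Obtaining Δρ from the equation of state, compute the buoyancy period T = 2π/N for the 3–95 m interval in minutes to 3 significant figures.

32.7 min

ΔT = +0.4 K, ΔS = +0.20 psu (deep − shallow).
Δρ/ρ₀ = −αΔT + βΔS = -5.60 × 10⁻⁵ + 1.52 × 10⁻⁴ = 9.60 × 10⁻⁵, so Δρ ≈ 0.09850 kg m⁻³.
N² = (g/ρ₀)·Δρ/Δz = g·(Δρ/ρ₀)/Δz = 9.81 × 9.60 × 10⁻⁵ / 92 = 1.0237 × 10⁻⁵ s⁻².
N = √(1.0237 × 10⁻⁵) = 3.1995 × 10⁻³ rad s⁻¹ → T = 2π/N = 1.9638 × 10³ s = 32.730 min ≈ 32.7 min.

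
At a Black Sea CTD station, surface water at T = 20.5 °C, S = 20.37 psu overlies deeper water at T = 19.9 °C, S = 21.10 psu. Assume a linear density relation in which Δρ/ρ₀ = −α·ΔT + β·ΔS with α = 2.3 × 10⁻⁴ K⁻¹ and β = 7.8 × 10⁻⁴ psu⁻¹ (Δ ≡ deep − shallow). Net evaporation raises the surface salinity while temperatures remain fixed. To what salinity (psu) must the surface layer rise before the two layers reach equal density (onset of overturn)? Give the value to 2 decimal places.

21.28 psu

Neutral buoyancy requires −α(T_deep − T_surf) + β(S_deep − S_surf′) = 0.
S_surf′ = S_deep − (α/β)·ΔT = 21.10 − (2.3 × 10⁻⁴/7.8 × 10⁻⁴)·(-0.6) = 21.2769 psu.
Increase required: 21.2769 − 20.37 = 0.9069 psu.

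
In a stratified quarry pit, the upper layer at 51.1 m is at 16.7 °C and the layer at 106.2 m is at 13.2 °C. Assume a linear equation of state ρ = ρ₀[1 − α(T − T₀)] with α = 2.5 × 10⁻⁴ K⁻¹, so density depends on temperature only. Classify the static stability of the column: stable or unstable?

stable

ΔT = 13.2 − 16.7 = -3.5 K, so Δρ/ρ₀ = −αΔT = 8.75 × 10⁻⁴.
Δρ/ρ₀ > 0, so Δρ > 0: deeper water is denser → statically stable.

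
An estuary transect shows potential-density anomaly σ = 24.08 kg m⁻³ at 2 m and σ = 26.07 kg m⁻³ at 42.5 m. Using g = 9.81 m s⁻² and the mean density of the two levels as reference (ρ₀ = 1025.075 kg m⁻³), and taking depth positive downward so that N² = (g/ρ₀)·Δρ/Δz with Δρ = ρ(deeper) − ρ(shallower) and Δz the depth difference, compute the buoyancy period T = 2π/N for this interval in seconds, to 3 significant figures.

Δρ = 1026.07 − 1024.08 = 1.99 kg m⁻³ over Δz = 42.5 − 2 = 40.5 m.
N² = (9.81/1025.075) × (1.99/40.5) = 4.7023 × 10⁻⁴ s⁻².
N = √(4.7023 × 10⁻⁴) = 0.021685 rad s⁻¹, so T = 2π/N = 289.75 s ≈ 290 s.

290 s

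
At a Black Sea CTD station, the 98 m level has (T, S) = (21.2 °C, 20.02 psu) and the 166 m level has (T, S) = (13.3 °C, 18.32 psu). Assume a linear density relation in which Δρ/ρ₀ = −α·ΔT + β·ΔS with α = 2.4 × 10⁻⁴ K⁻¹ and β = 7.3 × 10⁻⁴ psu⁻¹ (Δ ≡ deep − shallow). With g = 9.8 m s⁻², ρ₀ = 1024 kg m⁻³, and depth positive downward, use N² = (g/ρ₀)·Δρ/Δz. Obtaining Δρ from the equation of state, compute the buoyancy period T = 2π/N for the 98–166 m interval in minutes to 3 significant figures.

ΔT = -7.9 K, ΔS = -1.70 psu (deep − shallow).
Δρ/ρ₀ = −αΔT + βΔS = 1.896 × 10⁻³ − 1.241 × 10⁻³ = 6.55 × 10⁻⁴, so Δρ ≈ 0.6707 kg m⁻³.
N² = (g/ρ₀)·Δρ/Δz = g·(Δρ/ρ₀)/Δz = 9.8 × 6.55 × 10⁻⁴ / 68 = 9.4397 × 10⁻⁵ s⁻².
N = √(9.4397 × 10⁻⁵) = 9.7158 × 10⁻³ rad s⁻¹ → T = 2π/N = 646.70 s = 10.778 min ≈ 10.8 min.

10.8 min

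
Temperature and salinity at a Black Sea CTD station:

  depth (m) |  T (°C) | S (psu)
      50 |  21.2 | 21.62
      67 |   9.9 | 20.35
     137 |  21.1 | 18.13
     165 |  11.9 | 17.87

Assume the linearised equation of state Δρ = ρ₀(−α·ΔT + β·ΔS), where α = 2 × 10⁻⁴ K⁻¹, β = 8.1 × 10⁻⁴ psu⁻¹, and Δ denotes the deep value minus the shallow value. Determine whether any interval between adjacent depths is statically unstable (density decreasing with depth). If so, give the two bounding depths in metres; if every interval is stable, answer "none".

67–137 m

Evaluate Δρ/ρ₀ = −αΔT + βΔS across each adjacent pair:
  50–67 m: −αΔT+βΔS = −(2 × 10⁻⁴)(-11.3)+(8.1 × 10⁻⁴)(-1.27) = 1.2 × 10⁻³ → stable
  67–137 m: −αΔT+βΔS = −(2 × 10⁻⁴)(+11.2)+(8.1 × 10⁻⁴)(-2.22) = -4.0 × 10⁻³ → UNSTABLE
  137–165 m: −αΔT+βΔS = −(2 × 10⁻⁴)(-9.2)+(8.1 × 10⁻⁴)(-0.26) = 1.6 × 10⁻³ → stable
The 67–137 m interval has Δρ < 0: lighter water underlies denser water.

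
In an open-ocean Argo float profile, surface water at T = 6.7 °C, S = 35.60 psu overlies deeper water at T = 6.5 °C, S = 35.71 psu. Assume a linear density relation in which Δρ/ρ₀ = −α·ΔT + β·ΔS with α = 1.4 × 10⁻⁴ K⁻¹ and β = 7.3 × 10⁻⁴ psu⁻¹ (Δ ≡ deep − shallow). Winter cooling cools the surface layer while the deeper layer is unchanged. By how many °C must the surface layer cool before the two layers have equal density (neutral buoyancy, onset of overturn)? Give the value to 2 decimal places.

0.77 °C

Neutral buoyancy requires Δρ = 0, i.e. −α(T_deep − T_surf′) + β(S_deep − S_surf) = 0.
T_surf′ = T_deep − (β/α)·ΔS = 6.5 − (7.3 × 10⁻⁴/1.4 × 10⁻⁴)·(+0.11) = 5.9264 °C.
Cooling required: 6.7 − (5.9264) = 0.7736 °C.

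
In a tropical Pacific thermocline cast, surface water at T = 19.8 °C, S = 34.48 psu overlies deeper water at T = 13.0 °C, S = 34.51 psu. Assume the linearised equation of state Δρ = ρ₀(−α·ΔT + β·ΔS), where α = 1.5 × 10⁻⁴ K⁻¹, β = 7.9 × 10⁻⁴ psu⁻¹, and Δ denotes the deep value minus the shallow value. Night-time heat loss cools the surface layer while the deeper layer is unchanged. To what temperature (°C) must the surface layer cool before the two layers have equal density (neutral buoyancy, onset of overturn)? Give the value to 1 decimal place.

Neutral buoyancy requires Δρ = 0, i.e. −α(T_deep − T_surf′) + β(S_deep − S_surf) = 0.
T_surf′ = T_deep − (β/α)·ΔS = 13.0 − (7.9 × 10⁻⁴/1.5 × 10⁻⁴)·(+0.03) = 12.842 °C.
Cooling required: 19.8 − (12.842) = 6.958 °C.

12.8 °C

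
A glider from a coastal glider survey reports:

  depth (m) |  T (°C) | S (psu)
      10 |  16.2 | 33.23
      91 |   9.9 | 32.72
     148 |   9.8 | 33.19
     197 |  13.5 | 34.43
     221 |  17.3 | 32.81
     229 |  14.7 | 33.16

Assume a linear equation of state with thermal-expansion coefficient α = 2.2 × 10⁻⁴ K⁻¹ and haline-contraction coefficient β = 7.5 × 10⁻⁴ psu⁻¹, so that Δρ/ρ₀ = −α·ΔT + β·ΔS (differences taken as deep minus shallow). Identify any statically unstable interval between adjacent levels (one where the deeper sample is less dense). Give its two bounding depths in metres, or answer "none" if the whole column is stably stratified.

197–221 m

Evaluate Δρ/ρ₀ = −αΔT + βΔS across each adjacent pair:
  10–91 m: −αΔT+βΔS = −(2.2 × 10⁻⁴)(-6.3)+(7.5 × 10⁻⁴)(-0.51) = 1.0 × 10⁻³ → stable
  91–148 m: −αΔT+βΔS = −(2.2 × 10⁻⁴)(-0.1)+(7.5 × 10⁻⁴)(+0.47) = 3.7 × 10⁻⁴ → stable
  148–197 m: −αΔT+βΔS = −(2.2 × 10⁻⁴)(+3.7)+(7.5 × 10⁻⁴)(+1.24) = 1.2 × 10⁻⁴ → stable
  197–221 m: −αΔT+βΔS = −(2.2 × 10⁻⁴)(+3.8)+(7.5 × 10⁻⁴)(-1.62) = -2.1 × 10⁻³ → UNSTABLE
  221–229 m: −αΔT+βΔS = −(2.2 × 10⁻⁴)(-2.6)+(7.5 × 10⁻⁴)(+0.35) = 8.3 × 10⁻⁴ → stable
The 197–221 m interval has Δρ < 0: lighter water underlies denser water.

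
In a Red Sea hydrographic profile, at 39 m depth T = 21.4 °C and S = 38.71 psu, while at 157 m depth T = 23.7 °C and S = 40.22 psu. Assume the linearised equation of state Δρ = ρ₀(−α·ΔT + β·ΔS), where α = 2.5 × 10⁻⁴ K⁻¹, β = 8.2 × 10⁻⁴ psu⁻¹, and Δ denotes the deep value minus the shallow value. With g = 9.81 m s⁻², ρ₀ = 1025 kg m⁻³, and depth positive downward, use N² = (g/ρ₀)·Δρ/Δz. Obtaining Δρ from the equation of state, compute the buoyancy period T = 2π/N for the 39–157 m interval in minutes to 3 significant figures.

ΔT = +2.3 K, ΔS = +1.51 psu (deep − shallow).
Δρ/ρ₀ = −αΔT + βΔS = -5.75 × 10⁻⁴ + 1.2382 × 10⁻³ = 6.632 × 10⁻⁴, so Δρ ≈ 0.6798 kg m⁻³.
N² = (g/ρ₀)·Δρ/Δz = g·(Δρ/ρ₀)/Δz = 9.81 × 6.632 × 10⁻⁴ / 118 = 5.5136 × 10⁻⁵ s⁻².
N = √(5.5136 × 10⁻⁵) = 7.4254 × 10⁻³ rad s⁻¹ → T = 2π/N = 846.17 s = 14.103 min ≈ 14.1 min.

14.1 min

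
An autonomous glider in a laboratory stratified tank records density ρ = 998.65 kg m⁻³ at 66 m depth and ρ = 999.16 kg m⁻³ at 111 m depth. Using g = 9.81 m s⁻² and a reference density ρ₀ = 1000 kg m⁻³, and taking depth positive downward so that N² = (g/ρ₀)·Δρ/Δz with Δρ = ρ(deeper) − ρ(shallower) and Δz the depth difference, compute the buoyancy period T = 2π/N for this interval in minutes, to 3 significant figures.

Δρ = 999.16 − 998.65 = 0.51 kg m⁻³ over Δz = 111 − 66 = 45 m.
N² = (9.81/1000) × (0.51/45) = 1.1118 × 10⁻⁴ s⁻².
N = √(1.1118 × 10⁻⁴) = 0.010544 rad s⁻¹, so T = 2π/N = 595.90 s = 9.9317 min ≈ 9.93 min.
Since Δρ > 0 the layer is stably stratified.

9.93 min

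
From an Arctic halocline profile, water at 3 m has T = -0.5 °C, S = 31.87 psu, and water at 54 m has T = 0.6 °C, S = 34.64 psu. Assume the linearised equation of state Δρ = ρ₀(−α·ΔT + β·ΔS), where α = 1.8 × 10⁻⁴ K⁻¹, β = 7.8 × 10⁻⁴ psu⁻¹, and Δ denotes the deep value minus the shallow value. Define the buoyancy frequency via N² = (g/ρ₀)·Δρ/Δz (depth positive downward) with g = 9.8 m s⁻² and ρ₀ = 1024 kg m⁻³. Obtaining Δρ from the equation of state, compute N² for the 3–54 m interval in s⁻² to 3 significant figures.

ΔT = +1.1 K, ΔS = +2.77 psu (deep − shallow).
Δρ/ρ₀ = −αΔT + βΔS = -1.98 × 10⁻⁴ + 2.1606 × 10⁻³ = 1.9626 × 10⁻³, so Δρ ≈ 2.010 kg m⁻³.
N² = (g/ρ₀)·Δρ/Δz = g·(Δρ/ρ₀)/Δz = 9.8 × 1.9626 × 10⁻³ / 51 = 3.7713 × 10⁻⁴ s⁻² ≈ 3.77 × 10⁻⁴ s⁻².

3.77 × 10⁻⁴ s⁻²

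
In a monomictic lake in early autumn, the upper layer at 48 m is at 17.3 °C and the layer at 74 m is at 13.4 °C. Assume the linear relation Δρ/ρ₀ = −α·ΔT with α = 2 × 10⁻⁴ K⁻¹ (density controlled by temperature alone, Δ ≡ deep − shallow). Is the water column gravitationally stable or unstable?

ΔT = 13.4 − 17.3 = -3.9 K, so Δρ/ρ₀ = −αΔT = 7.80 × 10⁻⁴.
Δρ/ρ₀ > 0, so Δρ > 0: deeper water is denser → statically stable.

stable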